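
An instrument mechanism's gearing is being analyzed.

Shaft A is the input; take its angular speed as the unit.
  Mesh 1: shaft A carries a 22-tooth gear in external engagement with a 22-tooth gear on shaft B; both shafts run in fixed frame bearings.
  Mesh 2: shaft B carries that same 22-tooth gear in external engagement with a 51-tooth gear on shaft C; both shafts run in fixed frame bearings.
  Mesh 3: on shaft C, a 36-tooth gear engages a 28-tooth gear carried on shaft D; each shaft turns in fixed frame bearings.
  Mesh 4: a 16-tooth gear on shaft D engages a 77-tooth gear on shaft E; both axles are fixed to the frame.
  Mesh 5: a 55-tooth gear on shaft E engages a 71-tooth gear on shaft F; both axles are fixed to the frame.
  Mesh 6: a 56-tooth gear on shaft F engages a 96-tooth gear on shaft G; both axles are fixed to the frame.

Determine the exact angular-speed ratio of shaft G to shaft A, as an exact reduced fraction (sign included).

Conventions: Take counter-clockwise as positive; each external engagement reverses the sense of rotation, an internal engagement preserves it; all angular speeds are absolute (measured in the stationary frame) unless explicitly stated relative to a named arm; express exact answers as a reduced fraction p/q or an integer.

440/8449

class = fixed-axis compound train [6 meshes; 6 ratios multiply, 6 sense flips]
mesh 1 [22T→22T]: running ratio 1, sense −
mesh 2 [22T→51T]: running ratio 22/51, sense +
mesh 3 [36T→28T]: running ratio 66/119, sense −
mesh 4 [16T→77T]: running ratio 96/833, sense +
mesh 5 [55T→71T]: running ratio 5280/59143, sense −
mesh 6 [56T→96T]: running ratio 440/8449, sense +
ω_out/ω_in = 440/8449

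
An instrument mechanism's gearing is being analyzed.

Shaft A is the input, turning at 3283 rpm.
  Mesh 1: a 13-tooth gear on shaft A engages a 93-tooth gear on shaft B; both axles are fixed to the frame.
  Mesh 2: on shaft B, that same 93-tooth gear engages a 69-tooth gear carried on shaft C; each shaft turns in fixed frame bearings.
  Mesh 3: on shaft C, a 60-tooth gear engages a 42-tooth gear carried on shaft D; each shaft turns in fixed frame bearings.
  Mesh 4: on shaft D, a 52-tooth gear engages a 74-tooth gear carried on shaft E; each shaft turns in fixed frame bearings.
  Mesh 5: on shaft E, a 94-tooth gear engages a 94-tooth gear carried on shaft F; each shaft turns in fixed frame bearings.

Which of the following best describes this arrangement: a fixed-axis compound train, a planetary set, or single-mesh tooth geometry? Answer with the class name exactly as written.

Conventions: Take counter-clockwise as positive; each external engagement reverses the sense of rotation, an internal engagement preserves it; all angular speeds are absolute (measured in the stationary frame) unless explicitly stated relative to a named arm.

fixed-axis compound train

recognized (6 fixed axles, 5 meshes): fixed-axis compound train
classification: fixed-axis compound train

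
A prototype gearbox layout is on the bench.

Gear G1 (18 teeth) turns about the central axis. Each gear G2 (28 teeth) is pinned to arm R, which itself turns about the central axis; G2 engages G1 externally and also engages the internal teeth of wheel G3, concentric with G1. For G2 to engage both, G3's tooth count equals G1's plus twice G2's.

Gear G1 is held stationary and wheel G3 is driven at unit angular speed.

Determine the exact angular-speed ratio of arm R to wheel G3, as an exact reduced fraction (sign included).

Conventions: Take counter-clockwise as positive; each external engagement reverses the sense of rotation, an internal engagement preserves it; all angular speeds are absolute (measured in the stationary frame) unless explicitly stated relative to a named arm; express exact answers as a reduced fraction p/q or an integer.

class = planetary set [G3 = 18+2·28 = 74; Willis about the carrier]
ring teeth: 18 + 2·28 = 74
18(ω_sun−ω_arm) = −74(ω_ring−ω_arm),  ω_sun = 0, ω_ring = 1
18(0−ω_arm) = −74(1−ω_arm)  ⇒  92·ω_arm = 74  ⇒  ω_arm = 37/46
ω_out/ω_in = 37/46

37/46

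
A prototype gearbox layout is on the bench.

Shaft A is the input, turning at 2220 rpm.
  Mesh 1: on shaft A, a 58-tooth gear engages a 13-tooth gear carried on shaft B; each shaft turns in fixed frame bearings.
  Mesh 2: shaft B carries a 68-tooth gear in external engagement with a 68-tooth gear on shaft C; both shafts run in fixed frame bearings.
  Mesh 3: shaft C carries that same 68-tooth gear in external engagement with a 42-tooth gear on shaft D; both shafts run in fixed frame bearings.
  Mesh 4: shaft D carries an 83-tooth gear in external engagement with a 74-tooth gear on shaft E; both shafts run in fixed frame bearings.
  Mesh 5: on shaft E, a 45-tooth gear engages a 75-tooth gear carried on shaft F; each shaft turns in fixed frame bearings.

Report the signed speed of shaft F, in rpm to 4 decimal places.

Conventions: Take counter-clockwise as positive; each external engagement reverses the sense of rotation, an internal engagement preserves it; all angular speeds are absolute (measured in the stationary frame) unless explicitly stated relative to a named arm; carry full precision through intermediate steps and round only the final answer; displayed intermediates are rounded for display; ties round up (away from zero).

topology: fixed-axis compound train — 5 meshes, A→F
mesh 1 [58T→13T]: ω = 2220.0000×58/13 = 9904.6154 rpm, sense flips to −
mesh 2 [68T→68T]: ω = 9904.6154×68/68 = 9904.6154 rpm, sense flips to +
mesh 3 [68T→42T]: ω = 9904.6154×68/42 = 16036.0440 rpm, sense flips to −
mesh 4 [83T→74T]: ω = 16036.0440×83/74 = 17986.3736 rpm, sense flips to +
mesh 5 [45T→75T]: ω = 17986.3736×45/75 = 10791.8242 rpm, sense flips to −
signed output speed = -10791.8242 rpm

-10791.8242 rpm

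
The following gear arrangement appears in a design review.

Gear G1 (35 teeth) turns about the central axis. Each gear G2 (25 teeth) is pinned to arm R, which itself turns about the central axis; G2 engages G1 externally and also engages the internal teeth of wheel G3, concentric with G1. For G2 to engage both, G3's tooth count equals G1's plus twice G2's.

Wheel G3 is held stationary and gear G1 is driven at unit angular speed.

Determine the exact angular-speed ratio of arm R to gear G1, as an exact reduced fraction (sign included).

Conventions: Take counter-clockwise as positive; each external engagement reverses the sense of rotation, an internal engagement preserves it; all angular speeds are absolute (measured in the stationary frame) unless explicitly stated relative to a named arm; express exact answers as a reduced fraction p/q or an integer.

7/24

class = planetary set [G3 = 35+2·25 = 85; Willis about the carrier]
ring teeth: 35 + 2·25 = 85
35(ω_sun−ω_arm) = −85(ω_ring−ω_arm),  ω_ring = 0, ω_sun = 1
35(1−ω_arm) = −85(0−ω_arm)  ⇒  120·ω_arm = 35  ⇒  ω_arm = 7/24
ω_out/ω_in = 7/24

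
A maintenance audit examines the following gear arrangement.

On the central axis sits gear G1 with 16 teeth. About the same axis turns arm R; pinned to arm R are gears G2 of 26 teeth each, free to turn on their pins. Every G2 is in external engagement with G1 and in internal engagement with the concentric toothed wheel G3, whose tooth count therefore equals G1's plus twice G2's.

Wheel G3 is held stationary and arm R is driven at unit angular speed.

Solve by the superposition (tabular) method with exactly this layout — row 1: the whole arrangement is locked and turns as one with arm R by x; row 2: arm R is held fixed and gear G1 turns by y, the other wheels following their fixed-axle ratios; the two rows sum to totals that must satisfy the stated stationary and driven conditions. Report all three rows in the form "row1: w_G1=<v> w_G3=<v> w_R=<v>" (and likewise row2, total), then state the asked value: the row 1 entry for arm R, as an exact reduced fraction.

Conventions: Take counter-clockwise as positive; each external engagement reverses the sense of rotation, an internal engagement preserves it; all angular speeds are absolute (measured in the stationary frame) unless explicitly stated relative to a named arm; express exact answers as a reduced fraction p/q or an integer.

recognized (axles ride arm R): planetary set, 16/26/68 teeth
row 1 (train locked, turned with arm): all members turn x
row 2 — arm fixed, fixed-axis ratios: sun y, ring −(16/68)·y, arm 0
boundary: total ω_ring = x − (16/68)·y = 0 and total ω_arm = x = 1  ⇒  y = 17/4, x = 1
row 2 ring = −(16/68)·17/4 = -1
totals (row 1 + row 2): sun 1 + 17/4 = 21/4, ring 1 + (-1) = 0, arm 1 + 0 = 1
asked cell (row1, arm) = 1

row1: w_G1=1 w_G3=1 w_R=1
row2: w_G1=17/4 w_G3=-1 w_R=0
total: w_G1=21/4 w_G3=0 w_R=1
asked value: 1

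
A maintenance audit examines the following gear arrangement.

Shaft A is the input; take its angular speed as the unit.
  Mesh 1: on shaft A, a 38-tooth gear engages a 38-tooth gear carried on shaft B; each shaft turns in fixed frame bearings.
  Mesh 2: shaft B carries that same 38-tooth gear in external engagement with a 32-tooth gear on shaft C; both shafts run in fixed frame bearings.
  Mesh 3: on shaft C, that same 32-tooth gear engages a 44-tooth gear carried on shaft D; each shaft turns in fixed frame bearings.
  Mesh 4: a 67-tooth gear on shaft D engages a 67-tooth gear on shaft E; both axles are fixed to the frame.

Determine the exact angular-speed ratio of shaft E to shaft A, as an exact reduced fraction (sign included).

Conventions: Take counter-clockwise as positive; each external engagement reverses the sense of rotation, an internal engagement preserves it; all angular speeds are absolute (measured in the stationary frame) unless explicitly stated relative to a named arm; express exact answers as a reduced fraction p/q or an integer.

19/22

class = fixed-axis compound train [4 meshes; 4 ratios multiply, 4 sense flips]
mesh 1 [38T→38T]: running ratio 1, sense −
mesh 2 [38T→32T]: running ratio 19/16, sense +
mesh 3 [32T→44T]: running ratio 19/22, sense −
mesh 4 [67T→67T]: running ratio 19/22, sense +
ω_out/ω_in = 19/22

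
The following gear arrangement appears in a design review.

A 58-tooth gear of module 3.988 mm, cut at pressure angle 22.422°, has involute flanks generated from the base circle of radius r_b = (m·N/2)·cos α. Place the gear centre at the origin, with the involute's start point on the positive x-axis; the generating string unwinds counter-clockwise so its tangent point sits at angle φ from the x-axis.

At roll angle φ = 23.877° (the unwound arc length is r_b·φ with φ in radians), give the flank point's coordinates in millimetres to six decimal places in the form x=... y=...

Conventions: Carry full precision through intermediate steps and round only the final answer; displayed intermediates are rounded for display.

x=115.792685 y=2.534557

topology: single-mesh involute geometry — m = 3.988, N = 58
pitch radius r_p = m·N/2 = 3.988·58/2 = 115.652000
base radius r_b = r_p·cos α = 115.652000·cos 22.422° = 106.908668
roll angle φ = 23.877° = 0.41673227 rad
x = r_b·(cos φ + φ·sin φ) = 115.792685
y = r_b·(sin φ − φ·cos φ) = 2.534557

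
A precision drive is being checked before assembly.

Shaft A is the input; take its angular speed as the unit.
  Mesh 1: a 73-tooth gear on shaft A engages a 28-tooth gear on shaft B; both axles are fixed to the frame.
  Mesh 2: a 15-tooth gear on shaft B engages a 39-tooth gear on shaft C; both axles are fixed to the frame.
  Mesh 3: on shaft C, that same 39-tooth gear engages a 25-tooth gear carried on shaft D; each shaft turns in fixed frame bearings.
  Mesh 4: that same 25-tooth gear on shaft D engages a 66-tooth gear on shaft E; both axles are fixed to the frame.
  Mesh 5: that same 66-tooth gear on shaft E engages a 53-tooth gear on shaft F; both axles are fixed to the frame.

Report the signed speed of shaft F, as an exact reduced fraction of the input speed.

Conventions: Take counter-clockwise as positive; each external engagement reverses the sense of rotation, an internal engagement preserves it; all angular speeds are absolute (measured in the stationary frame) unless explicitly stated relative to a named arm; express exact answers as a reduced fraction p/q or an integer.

-1095/1484

5-mesh fixed-axis compound train (all bearings frame-fixed)
mesh 1 [73T→28T]: |ω|/ω_in = 1×73/28 = 73/28, sense flips to −
mesh 2 [15T→39T]: |ω|/ω_in = (73/28)×15/39 = 365/364, sense flips to +
mesh 3 [39T→25T]: |ω|/ω_in = (365/364)×39/25 = 219/140, sense flips to −
mesh 4 [25T→66T]: |ω|/ω_in = (219/140)×25/66 = 365/616, sense flips to +
mesh 5 [66T→53T]: |ω|/ω_in = (365/616)×66/53 = 1095/1484, sense flips to −
signed output speed (× input speed) = -1095/1484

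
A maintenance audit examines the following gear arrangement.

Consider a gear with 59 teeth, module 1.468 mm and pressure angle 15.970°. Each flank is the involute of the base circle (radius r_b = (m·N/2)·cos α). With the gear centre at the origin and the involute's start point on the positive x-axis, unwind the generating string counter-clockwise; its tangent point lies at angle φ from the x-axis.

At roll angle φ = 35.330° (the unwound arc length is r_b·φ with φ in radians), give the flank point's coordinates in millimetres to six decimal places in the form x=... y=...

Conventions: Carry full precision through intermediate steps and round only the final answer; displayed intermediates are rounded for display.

x=48.813277 y=3.131792

single-mesh involute tooth geometry (59T wheel at module 1.468)
pitch radius r_p = m·N/2 = 1.468·59/2 = 43.306000
base radius r_b = r_p·cos α = 43.306000·cos 15.970° = 41.634643
roll angle φ = 35.330° = 0.61662482 rad
x = r_b·(cos φ + φ·sin φ) = 48.813277
y = r_b·(sin φ − φ·cos φ) = 3.131792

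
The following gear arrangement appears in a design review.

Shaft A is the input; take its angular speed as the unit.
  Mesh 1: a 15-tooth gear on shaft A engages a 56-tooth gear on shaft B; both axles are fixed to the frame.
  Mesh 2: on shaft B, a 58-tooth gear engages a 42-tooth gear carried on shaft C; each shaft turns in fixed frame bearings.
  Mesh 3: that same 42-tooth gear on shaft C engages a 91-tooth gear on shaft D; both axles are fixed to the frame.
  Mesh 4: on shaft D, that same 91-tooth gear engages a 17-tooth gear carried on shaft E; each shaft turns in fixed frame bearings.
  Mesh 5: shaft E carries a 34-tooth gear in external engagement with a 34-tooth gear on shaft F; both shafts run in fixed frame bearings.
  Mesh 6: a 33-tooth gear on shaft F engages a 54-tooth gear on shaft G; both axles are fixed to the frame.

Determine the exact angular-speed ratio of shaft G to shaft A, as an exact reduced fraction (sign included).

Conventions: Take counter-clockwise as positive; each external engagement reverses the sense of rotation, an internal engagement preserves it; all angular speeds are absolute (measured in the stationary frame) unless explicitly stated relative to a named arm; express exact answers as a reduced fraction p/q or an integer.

1595/2856

class = fixed-axis compound train [6 meshes; 6 ratios multiply, 6 sense flips]
mesh 1 [15T→56T]: running ratio 15/56, sense −
mesh 2 [58T→42T]: running ratio 145/392, sense +
mesh 3 [42T→91T]: running ratio 435/2548, sense −
mesh 4 [91T→17T]: running ratio 435/476, sense +
mesh 5 [34T→34T]: running ratio 435/476, sense −
mesh 6 [33T→54T]: running ratio 1595/2856, sense +
ω_out/ω_in = 1595/2856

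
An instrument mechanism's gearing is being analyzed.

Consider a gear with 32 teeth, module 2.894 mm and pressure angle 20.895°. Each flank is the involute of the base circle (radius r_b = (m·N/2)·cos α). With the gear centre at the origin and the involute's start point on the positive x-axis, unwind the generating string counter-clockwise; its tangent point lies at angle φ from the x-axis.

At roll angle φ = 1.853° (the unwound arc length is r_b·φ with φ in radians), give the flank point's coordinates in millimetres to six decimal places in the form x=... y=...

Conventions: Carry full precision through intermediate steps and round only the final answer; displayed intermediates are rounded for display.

x=43.281462 y=0.000488

class = single-mesh tooth geometry [base-circle involute, m = 2.894, 32T]
pitch radius r_p = m·N/2 = 2.894·32/2 = 46.304000
base radius r_b = r_p·cos α = 46.304000·cos 20.895° = 43.258845
roll angle φ = 1.853° = 0.03234095 rad
x = r_b·(cos φ + φ·sin φ) = 43.281462
y = r_b·(sin φ − φ·cos φ) = 0.000488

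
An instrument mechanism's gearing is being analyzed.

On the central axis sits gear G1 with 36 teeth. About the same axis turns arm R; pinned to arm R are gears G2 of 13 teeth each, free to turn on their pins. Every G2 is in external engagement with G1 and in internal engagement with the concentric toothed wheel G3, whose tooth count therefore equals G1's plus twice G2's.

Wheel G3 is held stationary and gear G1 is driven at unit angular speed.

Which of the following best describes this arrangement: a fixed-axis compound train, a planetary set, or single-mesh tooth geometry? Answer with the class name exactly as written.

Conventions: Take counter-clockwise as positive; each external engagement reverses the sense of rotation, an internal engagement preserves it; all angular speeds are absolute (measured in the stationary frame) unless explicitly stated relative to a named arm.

recognized (axles ride arm R): planetary set, 36/13/62 teeth
classification: planetary set

planetary set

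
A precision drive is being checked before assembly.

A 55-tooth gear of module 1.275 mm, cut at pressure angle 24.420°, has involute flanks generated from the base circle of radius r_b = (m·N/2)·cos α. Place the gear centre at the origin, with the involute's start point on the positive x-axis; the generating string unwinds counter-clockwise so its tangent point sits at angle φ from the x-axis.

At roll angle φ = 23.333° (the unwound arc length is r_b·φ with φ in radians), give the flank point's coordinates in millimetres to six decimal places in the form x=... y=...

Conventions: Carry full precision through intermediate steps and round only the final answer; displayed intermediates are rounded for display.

topology: single-mesh involute geometry — m = 1.275, N = 55
pitch radius r_p = m·N/2 = 1.275·55/2 = 35.062500
base radius r_b = r_p·cos α = 35.062500·cos 24.420° = 31.925788
roll angle φ = 23.333° = 0.40723767 rad
x = r_b·(cos φ + φ·sin φ) = 34.464362
y = r_b·(sin φ − φ·cos φ) = 0.706878

x=34.464362 y=0.706878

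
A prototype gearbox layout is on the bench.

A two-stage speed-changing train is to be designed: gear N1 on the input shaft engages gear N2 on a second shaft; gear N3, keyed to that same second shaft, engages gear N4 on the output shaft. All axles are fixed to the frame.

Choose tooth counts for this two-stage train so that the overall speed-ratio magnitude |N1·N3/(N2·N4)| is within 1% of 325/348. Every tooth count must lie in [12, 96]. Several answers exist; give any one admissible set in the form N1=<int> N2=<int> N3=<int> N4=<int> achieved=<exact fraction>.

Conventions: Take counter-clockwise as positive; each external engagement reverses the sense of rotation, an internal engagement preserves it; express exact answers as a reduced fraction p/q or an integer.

topology: fixed-axis compound train — 2 stages, target 325/348
target = 325/348 in lowest terms: an exact hit needs N1·N3 = k·325 and N2·N4 = k·348 for one integer k, every count in [12, 96]; additionally prefer no 1:1 stage (N1 ≠ N2, N3 ≠ N4)
k = 1: N1·N3 = 325 = 13·25, N2·N4 = 348 = 12·29
achieved = 13·25/(12·29) = 325/348; |achieved − target| = 0 ≤ 13/1392 ✓

N1=13 N2=12 N3=25 N4=29 achieved=325/348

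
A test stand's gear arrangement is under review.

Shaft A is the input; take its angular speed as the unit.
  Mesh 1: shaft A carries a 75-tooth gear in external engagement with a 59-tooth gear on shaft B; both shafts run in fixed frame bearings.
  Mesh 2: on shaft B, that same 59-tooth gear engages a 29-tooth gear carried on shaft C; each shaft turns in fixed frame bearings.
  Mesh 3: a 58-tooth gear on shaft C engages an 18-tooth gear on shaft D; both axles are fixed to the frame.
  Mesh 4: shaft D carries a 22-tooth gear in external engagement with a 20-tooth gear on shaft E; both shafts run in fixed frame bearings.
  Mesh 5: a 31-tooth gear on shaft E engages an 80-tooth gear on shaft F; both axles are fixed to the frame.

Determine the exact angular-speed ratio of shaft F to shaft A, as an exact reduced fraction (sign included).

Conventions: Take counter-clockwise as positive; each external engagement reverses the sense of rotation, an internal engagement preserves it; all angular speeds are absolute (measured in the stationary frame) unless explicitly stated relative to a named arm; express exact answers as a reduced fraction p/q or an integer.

class = fixed-axis compound train [5 meshes; 5 ratios multiply, 5 sense flips]
mesh 1 [75T→59T]: running ratio 75/59, sense −
mesh 2 [59T→29T]: running ratio 75/29, sense +
mesh 3 [58T→18T]: running ratio 25/3, sense −
mesh 4 [22T→20T]: running ratio 55/6, sense +
mesh 5 [31T→80T]: running ratio 341/96, sense −
ω_out/ω_in = -341/96

-341/96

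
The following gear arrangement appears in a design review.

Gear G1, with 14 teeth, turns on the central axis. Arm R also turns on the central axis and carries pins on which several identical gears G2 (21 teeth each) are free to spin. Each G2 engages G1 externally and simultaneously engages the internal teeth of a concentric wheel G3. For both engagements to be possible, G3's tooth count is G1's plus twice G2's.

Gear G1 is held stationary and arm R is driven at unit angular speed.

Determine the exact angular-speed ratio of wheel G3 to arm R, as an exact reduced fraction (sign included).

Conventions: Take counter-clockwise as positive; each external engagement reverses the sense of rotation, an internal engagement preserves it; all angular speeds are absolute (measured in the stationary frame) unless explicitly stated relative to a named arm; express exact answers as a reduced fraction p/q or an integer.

class = planetary set [G3 = 14+2·21 = 56; Willis about the carrier]
ring teeth: 14 + 2·21 = 56
14(ω_sun−ω_arm) = −56(ω_ring−ω_arm),  ω_sun = 0, ω_arm = 1
ω_ring = 1 − (14/56)(0−1) = 5/4
ω_out/ω_in = 5/4

5/4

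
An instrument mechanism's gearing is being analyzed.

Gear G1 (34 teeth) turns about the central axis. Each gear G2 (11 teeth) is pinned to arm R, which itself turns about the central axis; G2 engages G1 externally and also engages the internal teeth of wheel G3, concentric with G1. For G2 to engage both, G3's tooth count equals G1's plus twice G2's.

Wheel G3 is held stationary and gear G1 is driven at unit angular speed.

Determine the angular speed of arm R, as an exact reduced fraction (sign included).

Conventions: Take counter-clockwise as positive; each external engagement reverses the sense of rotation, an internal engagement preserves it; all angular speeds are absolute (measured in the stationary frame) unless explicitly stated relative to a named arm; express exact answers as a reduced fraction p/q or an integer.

17/45

recognized (axles ride arm R): planetary set, 34/11/56 teeth
ring teeth: 34 + 2·11 = 56
34(ω_sun−ω_arm) = −56(ω_ring−ω_arm),  ω_ring = 0, ω_sun = 1
34(1−ω_arm) = −56(0−ω_arm)  ⇒  90·ω_arm = 34  ⇒  ω_arm = 17/45
exact speed ratio = 17/45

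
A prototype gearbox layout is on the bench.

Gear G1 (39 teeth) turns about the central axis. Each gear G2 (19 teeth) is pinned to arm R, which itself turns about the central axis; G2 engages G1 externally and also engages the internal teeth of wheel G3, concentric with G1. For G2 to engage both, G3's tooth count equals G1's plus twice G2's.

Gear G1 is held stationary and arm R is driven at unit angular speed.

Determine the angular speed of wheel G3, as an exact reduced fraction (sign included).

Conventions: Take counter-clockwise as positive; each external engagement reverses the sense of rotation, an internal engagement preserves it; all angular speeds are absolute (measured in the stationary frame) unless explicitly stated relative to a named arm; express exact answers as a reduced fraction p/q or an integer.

116/77

planetary set (39T centre, 19T on arm, 77T internal) — Willis relation
ring teeth: 39 + 2·19 = 77
39(ω_sun−ω_arm) = −77(ω_ring−ω_arm),  ω_sun = 0, ω_arm = 1
ω_ring = 1 − (39/77)(0−1) = 116/77
exact speed ratio = 116/77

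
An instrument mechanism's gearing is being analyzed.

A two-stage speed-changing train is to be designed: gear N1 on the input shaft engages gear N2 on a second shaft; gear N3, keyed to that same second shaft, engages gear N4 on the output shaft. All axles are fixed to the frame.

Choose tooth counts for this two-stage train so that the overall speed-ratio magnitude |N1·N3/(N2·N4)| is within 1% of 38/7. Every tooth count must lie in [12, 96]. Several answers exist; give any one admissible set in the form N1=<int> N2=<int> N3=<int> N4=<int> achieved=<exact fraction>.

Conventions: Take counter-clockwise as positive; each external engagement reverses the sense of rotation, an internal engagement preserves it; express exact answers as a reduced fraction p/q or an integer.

2-stage fixed-axis compound train for ratio 38/7
target = 38/7 in lowest terms: an exact hit needs N1·N3 = k·38 and N2·N4 = k·7 for one integer k, every count in [12, 96]; additionally prefer no 1:1 stage (N1 ≠ N2, N3 ≠ N4)
k = 1…23: no 1:1-free in-range split of k·38 and k·7 into factor pairs; take k = 24
k = 24: N1·N3 = 912 = 12·76, N2·N4 = 168 = 14·12
achieved = 12·76/(14·12) = 38/7; |achieved − target| = 0 ≤ 19/350 ✓

N1=12 N2=14 N3=76 N4=12 achieved=38/7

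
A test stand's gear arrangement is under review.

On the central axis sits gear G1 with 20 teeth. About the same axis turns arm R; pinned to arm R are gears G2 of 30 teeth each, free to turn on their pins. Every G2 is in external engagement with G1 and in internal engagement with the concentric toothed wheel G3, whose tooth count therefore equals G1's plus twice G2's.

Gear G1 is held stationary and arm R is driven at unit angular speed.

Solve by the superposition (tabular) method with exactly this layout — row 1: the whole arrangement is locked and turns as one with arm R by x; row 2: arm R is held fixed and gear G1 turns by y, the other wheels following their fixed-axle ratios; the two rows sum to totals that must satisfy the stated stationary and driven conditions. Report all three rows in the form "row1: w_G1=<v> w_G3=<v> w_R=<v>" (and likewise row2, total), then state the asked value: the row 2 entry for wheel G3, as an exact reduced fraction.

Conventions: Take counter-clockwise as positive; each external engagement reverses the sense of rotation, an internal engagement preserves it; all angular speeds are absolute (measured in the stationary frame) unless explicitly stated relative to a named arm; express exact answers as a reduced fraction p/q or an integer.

topology: planetary set — G1 20T / G2 30T / G3 80T, arm = carrier (Willis)
row 1 — lock + rotate with arm: ω_sun = ω_ring = ω_arm = x
row 2: sun turns y, ring = −(20/80)·y, arm 0
boundary: total ω_sun = x + y = 0 and total ω_arm = x = 1  ⇒  y = -1, x = 1
row 2 ring = −(20/80)·(-1) = 1/4
totals (row 1 + row 2): sun 1 + (-1) = 0, ring 1 + 1/4 = 5/4, arm 1 + 0 = 1
asked cell (row2, ring) = 1/4

row1: w_G1=1 w_G3=1 w_R=1
row2: w_G1=-1 w_G3=1/4 w_R=0
total: w_G1=0 w_G3=5/4 w_R=1
asked value: 1/4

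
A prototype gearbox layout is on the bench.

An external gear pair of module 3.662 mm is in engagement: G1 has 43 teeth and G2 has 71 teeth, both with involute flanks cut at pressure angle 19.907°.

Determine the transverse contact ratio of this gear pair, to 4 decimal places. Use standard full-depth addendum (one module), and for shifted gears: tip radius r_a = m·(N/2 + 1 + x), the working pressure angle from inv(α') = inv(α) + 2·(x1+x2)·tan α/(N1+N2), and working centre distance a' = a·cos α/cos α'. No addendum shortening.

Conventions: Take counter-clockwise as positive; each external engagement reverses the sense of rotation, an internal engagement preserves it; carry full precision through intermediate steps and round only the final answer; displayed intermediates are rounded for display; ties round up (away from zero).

class = single-mesh tooth geometry [involute pair 43T × 71T, m = 3.662]
base radii: r_b1 = 74.028430, r_b2 = 122.232990
tip radii: r_a1 = 82.395000, r_a2 = 133.663000
no profile shift: α' = α, a' = a
action lengths: √(r_a1²−r_b1²) = 36.176339, √(r_a2²−r_b2²) = 54.082287
base pitch p_b = π·m·cos α = 10.817078
CR = (36.176339 + 54.082287 − 208.734000·sin 19.90700°)/10.817078 = 1.773664
contact ratio ≈ 1.7737

1.7737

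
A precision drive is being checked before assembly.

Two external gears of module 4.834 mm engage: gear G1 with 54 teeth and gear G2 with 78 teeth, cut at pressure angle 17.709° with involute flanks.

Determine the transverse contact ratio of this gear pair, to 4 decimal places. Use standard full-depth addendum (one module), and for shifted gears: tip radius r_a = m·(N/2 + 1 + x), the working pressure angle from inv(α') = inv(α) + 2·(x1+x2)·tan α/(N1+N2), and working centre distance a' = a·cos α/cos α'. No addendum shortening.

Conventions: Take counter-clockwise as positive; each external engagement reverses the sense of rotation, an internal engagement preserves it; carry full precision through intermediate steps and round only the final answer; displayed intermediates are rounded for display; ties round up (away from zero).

1.9424

topology: single-mesh involute geometry — m = 4.834, 54T/78T pair
base radii: r_b1 = 124.333236, r_b2 = 179.592453
tip radii: r_a1 = 135.352000, r_a2 = 193.360000
no profile shift: α' = α, a' = a
action lengths: √(r_a1²−r_b1²) = 53.492151, √(r_a2²−r_b2²) = 71.656406
base pitch p_b = π·m·cos α = 14.466829
CR = (53.492151 + 71.656406 − 319.044000·sin 17.70900°)/14.466829 = 1.942436
contact ratio ≈ 1.9424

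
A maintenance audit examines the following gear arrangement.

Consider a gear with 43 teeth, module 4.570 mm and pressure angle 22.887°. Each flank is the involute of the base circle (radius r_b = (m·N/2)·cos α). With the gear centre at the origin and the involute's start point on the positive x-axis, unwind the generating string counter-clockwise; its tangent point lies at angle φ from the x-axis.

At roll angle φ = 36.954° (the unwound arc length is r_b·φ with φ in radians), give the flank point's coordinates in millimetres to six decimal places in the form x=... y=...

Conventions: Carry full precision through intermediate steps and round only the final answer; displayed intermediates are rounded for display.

class = single-mesh tooth geometry [base-circle involute, m = 4.570, 43T]
pitch radius r_p = m·N/2 = 4.570·43/2 = 98.255000
base radius r_b = r_p·cos α = 98.255000·cos 22.887° = 90.519745
roll angle φ = 36.954° = 0.64496897 rad
x = r_b·(cos φ + φ·sin φ) = 107.433971
y = r_b·(sin φ − φ·cos φ) = 7.763612

x=107.433971 y=7.763612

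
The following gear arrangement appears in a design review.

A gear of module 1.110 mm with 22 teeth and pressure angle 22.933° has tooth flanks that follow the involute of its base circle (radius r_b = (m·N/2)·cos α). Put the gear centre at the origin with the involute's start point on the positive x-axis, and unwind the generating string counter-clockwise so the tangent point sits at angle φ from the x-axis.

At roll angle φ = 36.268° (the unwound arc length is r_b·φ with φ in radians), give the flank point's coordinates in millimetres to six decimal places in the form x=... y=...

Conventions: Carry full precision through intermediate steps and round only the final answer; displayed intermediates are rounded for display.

x=13.277073 y=0.913138

class = single-mesh tooth geometry [base-circle involute, m = 1.110, 22T]
pitch radius r_p = m·N/2 = 1.110·22/2 = 12.210000
base radius r_b = r_p·cos α = 12.210000·cos 22.933° = 11.244935
roll angle φ = 36.268° = 0.63299601 rad
x = r_b·(cos φ + φ·sin φ) = 13.277073
y = r_b·(sin φ − φ·cos φ) = 0.913138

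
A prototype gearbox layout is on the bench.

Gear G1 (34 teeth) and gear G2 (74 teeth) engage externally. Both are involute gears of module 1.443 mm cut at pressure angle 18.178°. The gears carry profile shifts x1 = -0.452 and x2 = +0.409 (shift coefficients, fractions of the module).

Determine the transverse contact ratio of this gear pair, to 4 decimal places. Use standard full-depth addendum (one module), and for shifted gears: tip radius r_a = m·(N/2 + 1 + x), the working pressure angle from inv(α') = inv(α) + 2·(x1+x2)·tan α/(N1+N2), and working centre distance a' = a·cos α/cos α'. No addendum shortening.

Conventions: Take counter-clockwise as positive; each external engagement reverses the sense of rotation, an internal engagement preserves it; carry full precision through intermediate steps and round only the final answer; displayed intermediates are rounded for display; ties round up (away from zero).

1.8855

recognized (one external pair, fixed centres): single-mesh tooth geometry, m = 1.443, N1 = 34, N2 = 74
base radii: r_b1 = 23.306705, r_b2 = 50.726357
tip radii: r_a1 = 25.321764, r_a2 = 55.424187
inv(α') = inv(18.178°) + 2·(-0.452+0.409)·tan α/(34+74) = 0.01083042  ⇒  α' = 18.03790°
a' = a·cos α / cos α' = 77.9220·cos 18.178°/cos 18.03790° = 77.859719
action lengths: √(r_a1²−r_b1²) = 9.898952, √(r_a2²−r_b2²) = 22.331081
base pitch p_b = π·m·cos α = 4.307069
CR = (9.898952 + 22.331081 − 77.859719·sin 18.03790°)/4.307069 = 1.885523
contact ratio ≈ 1.8855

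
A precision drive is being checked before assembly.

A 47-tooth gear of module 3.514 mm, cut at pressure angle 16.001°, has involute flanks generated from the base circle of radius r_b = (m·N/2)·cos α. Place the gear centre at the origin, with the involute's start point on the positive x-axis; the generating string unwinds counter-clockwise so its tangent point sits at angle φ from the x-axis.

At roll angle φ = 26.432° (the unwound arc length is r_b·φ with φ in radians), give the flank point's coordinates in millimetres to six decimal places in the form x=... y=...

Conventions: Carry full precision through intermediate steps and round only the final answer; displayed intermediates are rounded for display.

recognized (one wheel, involute flank): single-mesh tooth geometry, m = 3.514, N = 47
pitch radius r_p = m·N/2 = 3.514·47/2 = 82.579000
base radius r_b = r_p·cos α = 82.579000·cos 16.001° = 79.379632
roll angle φ = 26.432° = 0.46132543 rad
x = r_b·(cos φ + φ·sin φ) = 87.382334
y = r_b·(sin φ − φ·cos φ) = 2.542957

x=87.382334 y=2.542957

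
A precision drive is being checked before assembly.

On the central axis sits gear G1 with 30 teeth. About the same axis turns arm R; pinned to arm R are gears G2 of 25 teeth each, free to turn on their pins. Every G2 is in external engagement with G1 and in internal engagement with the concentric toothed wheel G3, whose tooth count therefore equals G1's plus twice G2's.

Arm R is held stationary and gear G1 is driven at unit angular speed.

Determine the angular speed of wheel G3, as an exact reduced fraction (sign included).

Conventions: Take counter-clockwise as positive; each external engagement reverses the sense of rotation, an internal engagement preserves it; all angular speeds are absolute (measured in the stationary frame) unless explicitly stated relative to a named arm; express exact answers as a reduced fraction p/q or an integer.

topology: planetary set — G1 30T / G2 25T / G3 80T, arm = carrier (Willis)
ring teeth: 30 + 2·25 = 80
30(ω_sun−ω_arm) = −80(ω_ring−ω_arm),  ω_arm = 0, ω_sun = 1
ω_ring = 0 − (30/80)(1−0) = -3/8
exact speed ratio = -3/8

-3/8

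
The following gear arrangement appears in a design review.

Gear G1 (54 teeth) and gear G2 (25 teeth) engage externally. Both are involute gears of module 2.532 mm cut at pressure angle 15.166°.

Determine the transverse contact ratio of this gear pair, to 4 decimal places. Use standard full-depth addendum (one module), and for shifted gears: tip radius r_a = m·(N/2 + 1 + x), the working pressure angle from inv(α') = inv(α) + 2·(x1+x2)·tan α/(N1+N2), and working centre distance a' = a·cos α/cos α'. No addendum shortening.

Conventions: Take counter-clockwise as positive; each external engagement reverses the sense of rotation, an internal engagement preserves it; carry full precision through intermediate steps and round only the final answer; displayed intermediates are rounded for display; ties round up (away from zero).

topology: single-mesh involute geometry — m = 2.532, 54T/25T pair
base radii: r_b1 = 65.983013, r_b2 = 30.547691
tip radii: r_a1 = 70.896000, r_a2 = 34.182000
no profile shift: α' = α, a' = a
action lengths: √(r_a1²−r_b1²) = 25.932313, √(r_a2²−r_b2²) = 15.337787
base pitch p_b = π·m·cos α = 7.677472
CR = (25.932313 + 15.337787 − 100.014000·sin 15.16600°)/7.677472 = 1.967417
contact ratio ≈ 1.9674

1.9674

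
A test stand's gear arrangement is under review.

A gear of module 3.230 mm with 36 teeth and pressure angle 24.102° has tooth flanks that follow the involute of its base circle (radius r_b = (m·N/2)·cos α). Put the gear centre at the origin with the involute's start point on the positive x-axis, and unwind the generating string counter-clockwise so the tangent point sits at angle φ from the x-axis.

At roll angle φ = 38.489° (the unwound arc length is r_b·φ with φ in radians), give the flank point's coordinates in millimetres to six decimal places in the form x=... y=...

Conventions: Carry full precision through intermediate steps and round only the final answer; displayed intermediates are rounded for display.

x=63.728450 y=5.124539

recognized (one wheel, involute flank): single-mesh tooth geometry, m = 3.230, N = 36
pitch radius r_p = m·N/2 = 3.230·36/2 = 58.140000
base radius r_b = r_p·cos α = 58.140000·cos 24.102° = 53.071350
roll angle φ = 38.489° = 0.67175978 rad
x = r_b·(cos φ + φ·sin φ) = 63.728450
y = r_b·(sin φ − φ·cos φ) = 5.124539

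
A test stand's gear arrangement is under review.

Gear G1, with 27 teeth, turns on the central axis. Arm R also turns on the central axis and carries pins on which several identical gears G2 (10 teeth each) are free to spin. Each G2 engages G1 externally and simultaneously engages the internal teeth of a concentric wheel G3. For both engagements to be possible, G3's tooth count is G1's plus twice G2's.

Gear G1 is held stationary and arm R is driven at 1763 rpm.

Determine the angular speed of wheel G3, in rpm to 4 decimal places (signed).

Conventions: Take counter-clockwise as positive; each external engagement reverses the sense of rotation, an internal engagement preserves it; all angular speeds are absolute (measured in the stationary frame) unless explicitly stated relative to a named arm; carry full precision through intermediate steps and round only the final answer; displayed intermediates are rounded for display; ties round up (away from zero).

+2775.7872 rpm

recognized (axles ride arm R): planetary set, 27/10/47 teeth
normalise by the input: solve with ω_arm = 1, then scale by 1763 rpm
ring teeth: 27 + 2·10 = 47
27(ω_sun−ω_arm) = −47(ω_ring−ω_arm),  ω_sun = 0, ω_arm = 1
ω_ring = 1 − (27/47)(0−1) = 74/47
scale: ω_ring = 74/47 × 1763 rpm = +2775.7872 rpm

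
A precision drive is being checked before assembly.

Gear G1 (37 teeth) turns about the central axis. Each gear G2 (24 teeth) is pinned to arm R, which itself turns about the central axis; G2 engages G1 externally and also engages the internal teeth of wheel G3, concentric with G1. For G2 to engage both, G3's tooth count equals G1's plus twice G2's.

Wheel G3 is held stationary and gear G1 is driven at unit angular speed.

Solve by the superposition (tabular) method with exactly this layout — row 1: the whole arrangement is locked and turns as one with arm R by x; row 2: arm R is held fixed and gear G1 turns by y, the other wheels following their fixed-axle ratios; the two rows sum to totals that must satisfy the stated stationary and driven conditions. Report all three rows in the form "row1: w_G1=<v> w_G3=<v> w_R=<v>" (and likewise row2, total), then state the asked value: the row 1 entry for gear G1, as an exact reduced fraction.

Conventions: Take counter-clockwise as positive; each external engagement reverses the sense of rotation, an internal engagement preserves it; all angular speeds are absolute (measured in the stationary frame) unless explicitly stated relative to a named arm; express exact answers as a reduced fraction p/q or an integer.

row1: w_G1=37/122 w_G3=37/122 w_R=37/122
row2: w_G1=85/122 w_G3=-37/122 w_R=0
total: w_G1=1 w_G3=0 w_R=37/122
asked value: 37/122

recognized (axles ride arm R): planetary set, 37/24/85 teeth
row 1 — lock + rotate with arm: ω_sun = ω_ring = ω_arm = x
row 2: sun turns y, ring = −(37/85)·y, arm 0
boundary: total ω_ring = x − (37/85)·y = 0 and total ω_sun = x + y = 1  ⇒  y = 85/122, x = 37/122
row 2 ring = −(37/85)·85/122 = -37/122
totals (row 1 + row 2): sun 37/122 + 85/122 = 1, ring 37/122 + (-37/122) = 0, arm 37/122 + 0 = 37/122
asked cell (row1, sun) = 37/122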